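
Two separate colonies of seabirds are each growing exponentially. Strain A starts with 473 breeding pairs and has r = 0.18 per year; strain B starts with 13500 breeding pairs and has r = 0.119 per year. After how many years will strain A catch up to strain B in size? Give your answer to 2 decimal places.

Set 473·e^(0.18t) = 13500·e^(0.119t).
e^((0.18 − 0.119)t) = 13500/473 → e^(0.061·t) = 28.541.
0.061·t = ln(28.541) = 3.3513, so t = 3.3513/0.061 = 54.94.

54.94 years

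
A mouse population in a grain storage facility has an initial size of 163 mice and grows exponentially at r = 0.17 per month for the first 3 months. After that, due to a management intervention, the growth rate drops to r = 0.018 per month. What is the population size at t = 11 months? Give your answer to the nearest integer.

Phase 1: N(3) = 163·e^(0.17×3) = 163·e^0.51 = 271.442.
Phase 2 runs for 11 − 3 = 8 months at r = 0.018.
N(11) = 271.442·e^(0.018×8) = 271.442·e^0.144 = 313.485.

313 mice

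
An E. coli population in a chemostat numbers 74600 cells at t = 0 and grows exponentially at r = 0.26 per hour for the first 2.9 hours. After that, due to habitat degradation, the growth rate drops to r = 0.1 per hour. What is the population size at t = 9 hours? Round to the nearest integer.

291821 cells

Phase 1: N(2.9) = 74600·e^(0.26×2.9) = 74600·e^0.754 = 158561.
Phase 2 runs for 9 − 2.9 = 6.1 hours at r = 0.1.
N(9) = 158561·e^(0.1×6.1) = 158561·e^0.61 = 291821.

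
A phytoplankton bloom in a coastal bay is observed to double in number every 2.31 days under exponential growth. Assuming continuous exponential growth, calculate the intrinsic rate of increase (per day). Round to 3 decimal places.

r = ln(2)/t_d = 0.6931/2.31 = 0.30006.

0.300 per day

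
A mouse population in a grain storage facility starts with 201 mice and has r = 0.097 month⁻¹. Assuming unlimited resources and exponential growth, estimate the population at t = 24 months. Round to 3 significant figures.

N(t) = N₀·e^(rt) = 201 × e^(0.097×24) = 201 × e^2.328.
e^2.328 ≈ 10.257, so N ≈ 201 × 10.257 = 2061.74.

2060 mice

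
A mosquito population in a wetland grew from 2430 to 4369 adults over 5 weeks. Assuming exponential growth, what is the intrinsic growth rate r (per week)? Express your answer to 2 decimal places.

From N(t) = N₀·e^(rt): e^(r·5) = 4369/2430 = 1.7979.
r·5 = ln(1.7979) = 0.58664, so r = 0.58664/5 = 0.11733.

0.12 per week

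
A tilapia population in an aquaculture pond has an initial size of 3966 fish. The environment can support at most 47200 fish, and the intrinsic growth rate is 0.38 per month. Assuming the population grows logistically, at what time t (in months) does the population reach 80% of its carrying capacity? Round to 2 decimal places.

9.93 months

A = (K − N₀)/N₀ = (47200 − 3966)/3966 = 10.901.
Solve 47200/(1 + 10.901·e^(−0.38t)) = 37760: 1 + 10.901·e^(−0.38t) = 1.25, so e^(−0.38t) = 0.0229333.
−0.38·t = ln(0.0229333) = -3.7752, so t = 3.7752/0.38 = 9.9346.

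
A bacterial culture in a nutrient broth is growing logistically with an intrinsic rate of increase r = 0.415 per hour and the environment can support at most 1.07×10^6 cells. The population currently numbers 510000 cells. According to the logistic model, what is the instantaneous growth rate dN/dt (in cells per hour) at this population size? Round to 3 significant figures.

111000 cells per hour

dN/dt = rN(1 − N/K) = 0.415 × 510000 × (1 − 510000/1.07×10^6).
1 − 510000/1.07×10^6 = 0.52336; dN/dt = 0.415 × 510000 × 0.52336 = 1.1077×10^5.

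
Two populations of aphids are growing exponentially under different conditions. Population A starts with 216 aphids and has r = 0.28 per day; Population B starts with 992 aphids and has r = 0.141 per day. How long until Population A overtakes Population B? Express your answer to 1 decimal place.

11.0 days

Set 216·e^(0.28t) = 992·e^(0.141t).
e^((0.28 − 0.141)t) = 992/216 → e^(0.139·t) = 4.5926.
0.139·t = ln(4.5926) = 1.5244, so t = 1.5244/0.139 = 10.967.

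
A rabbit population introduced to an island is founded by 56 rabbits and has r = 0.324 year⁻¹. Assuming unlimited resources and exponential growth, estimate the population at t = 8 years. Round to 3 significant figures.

N(t) = N₀·e^(rt) = 56 × e^(0.324×8) = 56 × e^2.592.
e^2.592 ≈ 13.356, so N ≈ 56 × 13.356 = 747.962.

748 rabbits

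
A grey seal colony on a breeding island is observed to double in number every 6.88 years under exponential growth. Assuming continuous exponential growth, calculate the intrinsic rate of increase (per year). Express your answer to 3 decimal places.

r = ln(2)/t_d = 0.6931/6.88 = 0.10075.

0.101 per year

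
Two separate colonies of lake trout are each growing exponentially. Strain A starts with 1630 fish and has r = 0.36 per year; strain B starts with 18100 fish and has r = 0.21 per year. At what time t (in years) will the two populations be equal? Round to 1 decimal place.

Set 1630·e^(0.36t) = 18100·e^(0.21t).
e^((0.36 − 0.21)t) = 18100/1630 → e^(0.15·t) = 11.104.
0.15·t = ln(11.104) = 2.4073, so t = 2.4073/0.15 = 16.049.

16.0 years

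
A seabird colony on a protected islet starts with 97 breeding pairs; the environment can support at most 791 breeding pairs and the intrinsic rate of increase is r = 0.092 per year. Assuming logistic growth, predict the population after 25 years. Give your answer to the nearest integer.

A = (K − N₀)/N₀ = (791 − 97)/97 = 7.1546.
N(t) = K/(1 + A·e^(−rt)) = 791/(1 + 7.1546×e^(−0.092×25)).
e^(−2.3) = 0.10026; denominator = 1 + 7.1546×0.10026 = 1.7173.
N = 791/1.7173 = 460.603.

461 breeding pairs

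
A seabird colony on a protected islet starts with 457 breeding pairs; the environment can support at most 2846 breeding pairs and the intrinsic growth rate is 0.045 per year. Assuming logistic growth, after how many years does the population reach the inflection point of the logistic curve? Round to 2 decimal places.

36.75 years

Logistic growth is fastest at N = K/2 = 1423.
A = (K − N₀)/N₀ = 5.2276. Set K/(1 + A·e^(−rt)) = K/2 → A·e^(−rt) = 1.
e^(−0.045t) = 1/5.2276 = 0.191293, so t = ln(5.2276)/0.045 = 1.6539/0.045 = 36.754.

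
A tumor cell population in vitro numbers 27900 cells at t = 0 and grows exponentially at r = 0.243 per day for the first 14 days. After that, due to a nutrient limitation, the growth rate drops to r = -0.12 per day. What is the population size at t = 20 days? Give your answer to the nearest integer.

Phase 1: N(14) = 27900·e^(0.243×14) = 27900·e^3.402 = 837672.
Phase 2 runs for 20 − 14 = 6 days at r = -0.12.
N(20) = 837672·e^(-0.12×6) = 837672·e^-0.72 = 407739.

407739 cells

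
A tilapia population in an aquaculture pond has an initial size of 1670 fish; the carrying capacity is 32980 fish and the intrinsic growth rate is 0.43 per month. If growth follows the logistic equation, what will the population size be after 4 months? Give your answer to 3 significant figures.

A = (K − N₀)/N₀ = (32980 − 1670)/1670 = 18.749.
N(t) = K/(1 + A·e^(−rt)) = 32980/(1 + 18.749×e^(−0.43×4)).
e^(−1.72) = 0.17907; denominator = 1 + 18.749×0.17907 = 4.3572.
N = 32980/4.3572 = 7569.04.

7570 fish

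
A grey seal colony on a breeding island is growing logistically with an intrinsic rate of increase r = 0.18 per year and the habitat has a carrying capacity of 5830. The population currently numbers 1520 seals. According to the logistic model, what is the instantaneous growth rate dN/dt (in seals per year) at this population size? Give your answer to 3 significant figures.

dN/dt = rN(1 − N/K) = 0.18 × 1520 × (1 − 1520/5830).
1 − 1520/5830 = 0.73928; dN/dt = 0.18 × 1520 × 0.73928 = 202.27.

202 seals per year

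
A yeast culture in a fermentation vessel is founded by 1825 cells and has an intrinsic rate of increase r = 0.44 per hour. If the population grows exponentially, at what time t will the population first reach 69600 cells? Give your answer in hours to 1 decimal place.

8.3 hours

Set N₀·e^(rt) = 69600: e^(0.44·t) = 69600/1825 = 38.137.
0.44·t = ln(38.137) = 3.6412, so t = 3.6412/0.44 = 8.2754.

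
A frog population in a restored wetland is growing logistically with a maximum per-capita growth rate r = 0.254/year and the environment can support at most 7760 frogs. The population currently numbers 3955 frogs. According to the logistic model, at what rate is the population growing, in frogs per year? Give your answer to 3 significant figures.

dN/dt = rN(1 − N/K) = 0.254 × 3955 × (1 − 3955/7760).
1 − 3955/7760 = 0.49034; dN/dt = 0.254 × 3955 × 0.49034 = 492.58.

493 frogs per year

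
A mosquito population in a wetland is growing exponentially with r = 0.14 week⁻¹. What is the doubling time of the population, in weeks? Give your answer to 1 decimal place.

Doubling time t_d = ln(2)/r = 0.6931/0.14 = 4.9511.

5.0 weeks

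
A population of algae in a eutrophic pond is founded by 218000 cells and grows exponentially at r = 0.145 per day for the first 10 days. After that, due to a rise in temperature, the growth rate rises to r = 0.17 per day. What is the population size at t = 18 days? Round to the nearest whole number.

3620962 cells

Phase 1: N(10) = 218000·e^(0.145×10) = 218000·e^1.45 = 929359.
Phase 2 runs for 18 − 10 = 8 days at r = 0.17.
N(18) = 929359·e^(0.17×8) = 929359·e^1.36 = 3.620962×10^6.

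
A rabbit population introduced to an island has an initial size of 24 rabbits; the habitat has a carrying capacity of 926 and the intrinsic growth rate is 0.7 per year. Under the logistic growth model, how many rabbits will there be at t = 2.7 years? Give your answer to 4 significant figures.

A = (K − N₀)/N₀ = (926 − 24)/24 = 37.583.
N(t) = K/(1 + A·e^(−rt)) = 926/(1 + 37.583×e^(−0.7×2.7)).
e^(−1.89) = 0.15107; denominator = 1 + 37.583×0.15107 = 6.6778.
N = 926/6.6778 = 138.669.

138.7 rabbits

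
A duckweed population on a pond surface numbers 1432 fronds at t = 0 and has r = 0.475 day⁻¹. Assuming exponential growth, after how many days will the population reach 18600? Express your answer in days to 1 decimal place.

Set N₀·e^(rt) = 18600: e^(0.475·t) = 18600/1432 = 12.989.
0.475·t = ln(12.989) = 2.5641, so t = 2.5641/0.475 = 5.3981.

5.4 days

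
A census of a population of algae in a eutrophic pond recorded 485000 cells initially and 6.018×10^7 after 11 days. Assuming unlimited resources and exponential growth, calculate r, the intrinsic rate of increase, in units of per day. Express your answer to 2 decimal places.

0.44 per day

From N(t) = N₀·e^(rt): e^(r·11) = 6.018×10^7/485000 = 124.08.
r·11 = ln(124.08) = 4.8209, so r = 4.8209/11 = 0.43827.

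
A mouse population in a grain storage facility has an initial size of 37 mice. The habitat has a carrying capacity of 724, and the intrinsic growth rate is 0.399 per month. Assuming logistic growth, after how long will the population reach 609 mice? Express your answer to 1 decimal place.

A = (K − N₀)/N₀ = (724 − 37)/37 = 18.568.
Solve 724/(1 + 18.568·e^(−0.399t)) = 609: 1 + 18.568·e^(−0.399t) = 1.1888, so e^(−0.399t) = 0.0101701.
−0.399·t = ln(0.0101701) = -4.5883, so t = 4.5883/0.399 = 11.5.

11.5 months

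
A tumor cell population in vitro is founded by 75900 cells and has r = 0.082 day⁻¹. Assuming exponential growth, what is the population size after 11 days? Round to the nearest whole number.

187058 cells

N(t) = N₀·e^(rt) = 75900 × e^(0.082×11) = 75900 × e^0.902.
e^0.902 ≈ 2.4645, so N ≈ 75900 × 2.4645 = 187058.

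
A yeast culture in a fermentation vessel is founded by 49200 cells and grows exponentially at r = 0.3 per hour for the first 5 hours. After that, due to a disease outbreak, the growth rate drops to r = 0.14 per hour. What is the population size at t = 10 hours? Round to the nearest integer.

Phase 1: N(5) = 49200·e^(0.3×5) = 49200·e^1.5 = 220499.
Phase 2 runs for 10 − 5 = 5 hours at r = 0.14.
N(10) = 220499·e^(0.14×5) = 220499·e^0.7 = 444031.

444031 cells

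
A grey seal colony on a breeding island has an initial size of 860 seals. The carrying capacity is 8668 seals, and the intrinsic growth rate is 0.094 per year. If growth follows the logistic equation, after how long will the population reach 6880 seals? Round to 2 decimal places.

A = (K − N₀)/N₀ = (8668 − 860)/860 = 9.0791.
Solve 8668/(1 + 9.0791·e^(−0.094t)) = 6880: 1 + 9.0791·e^(−0.094t) = 1.2599, so e^(−0.094t) = 0.0286245.
−0.094·t = ln(0.0286245) = -3.5535, so t = 3.5535/0.094 = 37.803.

37.80 years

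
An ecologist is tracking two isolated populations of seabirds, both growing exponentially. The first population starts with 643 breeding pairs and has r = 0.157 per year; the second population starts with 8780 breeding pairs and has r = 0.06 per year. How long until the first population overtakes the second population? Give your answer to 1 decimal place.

Set 643·e^(0.157t) = 8780·e^(0.06t).
e^((0.157 − 0.06)t) = 8780/643 → e^(0.097·t) = 13.655.
0.097·t = ln(13.655) = 2.6141, so t = 2.6141/0.097 = 26.949.

26.9 years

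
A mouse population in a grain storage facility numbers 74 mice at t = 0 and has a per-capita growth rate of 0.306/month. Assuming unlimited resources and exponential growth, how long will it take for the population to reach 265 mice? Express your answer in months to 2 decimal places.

Set N₀·e^(rt) = 265: e^(0.306·t) = 265/74 = 3.5811.
0.306·t = ln(3.5811) = 1.2757, so t = 1.2757/0.306 = 4.1688.

4.17 months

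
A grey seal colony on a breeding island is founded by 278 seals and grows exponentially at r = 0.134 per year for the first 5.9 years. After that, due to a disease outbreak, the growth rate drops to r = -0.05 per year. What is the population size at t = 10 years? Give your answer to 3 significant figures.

499 seals

Phase 1: N(5.9) = 278·e^(0.134×5.9) = 278·e^0.7906 = 612.912.
Phase 2 runs for 10 − 5.9 = 4.1 years at r = -0.05.
N(10) = 612.912·e^(-0.05×4.1) = 612.912·e^-0.205 = 499.307.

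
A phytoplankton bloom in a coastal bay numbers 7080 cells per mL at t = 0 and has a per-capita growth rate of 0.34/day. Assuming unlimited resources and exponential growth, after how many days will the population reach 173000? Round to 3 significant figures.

Set N₀·e^(rt) = 173000: e^(0.34·t) = 173000/7080 = 24.435.
0.34·t = ln(24.435) = 3.196, so t = 3.196/0.34 = 9.4001.

9.40 days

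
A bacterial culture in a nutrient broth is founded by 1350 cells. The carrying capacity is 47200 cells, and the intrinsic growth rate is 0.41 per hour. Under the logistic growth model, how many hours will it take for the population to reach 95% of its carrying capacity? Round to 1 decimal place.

15.8 hours

A = (K − N₀)/N₀ = (47200 − 1350)/1350 = 33.963.
Solve 47200/(1 + 33.963·e^(−0.41t)) = 44840: 1 + 33.963·e^(−0.41t) = 1.0526, so e^(−0.41t) = 0.00154968.
−0.41·t = ln(0.00154968) = -6.4697, so t = 6.4697/0.41 = 15.78.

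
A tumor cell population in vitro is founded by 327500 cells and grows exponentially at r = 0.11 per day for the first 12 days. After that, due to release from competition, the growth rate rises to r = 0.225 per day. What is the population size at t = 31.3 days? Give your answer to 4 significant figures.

94280000 cells

Phase 1: N(12) = 327500·e^(0.11×12) = 327500·e^1.32 = 1.225971×10^6.
Phase 2 runs for 31.3 − 12 = 19.3 days at r = 0.225.
N(31.3) = 1.225971×10^6·e^(0.225×19.3) = 1.225971×10^6·e^4.343 = 9.427658×10^7.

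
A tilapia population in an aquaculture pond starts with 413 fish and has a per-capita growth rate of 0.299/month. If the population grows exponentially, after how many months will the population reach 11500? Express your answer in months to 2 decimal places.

Set N₀·e^(rt) = 11500: e^(0.299·t) = 11500/413 = 27.845.
0.299·t = ln(27.845) = 3.3267, so t = 3.3267/0.299 = 11.126.

11.13 months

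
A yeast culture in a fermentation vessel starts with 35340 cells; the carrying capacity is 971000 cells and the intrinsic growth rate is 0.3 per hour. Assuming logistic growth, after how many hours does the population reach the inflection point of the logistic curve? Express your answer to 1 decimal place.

Logistic growth is fastest at N = K/2 = 485500.
A = (K − N₀)/N₀ = 26.476. Set K/(1 + A·e^(−rt)) = K/2 → A·e^(−rt) = 1.
e^(−0.3t) = 1/26.476 = 0.0377701, so t = ln(26.476)/0.3 = 3.2762/0.3 = 10.921.

10.9 hours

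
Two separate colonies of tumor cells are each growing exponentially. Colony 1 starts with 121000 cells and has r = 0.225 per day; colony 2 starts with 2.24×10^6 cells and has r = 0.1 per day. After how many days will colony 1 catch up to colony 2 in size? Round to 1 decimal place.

23.3 days

Set 121000·e^(0.225t) = 2.24×10^6·e^(0.1t).
e^((0.225 − 0.1)t) = 2.24×10^6/121000 → e^(0.125·t) = 18.512.
0.125·t = ln(18.512) = 2.9184, so t = 2.9184/0.125 = 23.348.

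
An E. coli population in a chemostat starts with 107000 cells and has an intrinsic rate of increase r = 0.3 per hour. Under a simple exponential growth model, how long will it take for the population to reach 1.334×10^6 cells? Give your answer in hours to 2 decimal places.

Set N₀·e^(rt) = 1.334×10^6: e^(0.3·t) = 1.334×10^6/107000 = 12.467.
0.3·t = ln(12.467) = 2.5231, so t = 2.5231/0.3 = 8.4104.

8.41 hours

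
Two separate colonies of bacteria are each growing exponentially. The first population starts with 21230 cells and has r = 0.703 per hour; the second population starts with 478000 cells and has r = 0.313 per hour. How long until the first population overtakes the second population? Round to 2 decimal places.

Set 21230·e^(0.703t) = 478000·e^(0.313t).
e^((0.703 − 0.313)t) = 478000/21230 → e^(0.39·t) = 22.515.
0.39·t = ln(22.515) = 3.1142, so t = 3.1142/0.39 = 7.9851.

7.99 hours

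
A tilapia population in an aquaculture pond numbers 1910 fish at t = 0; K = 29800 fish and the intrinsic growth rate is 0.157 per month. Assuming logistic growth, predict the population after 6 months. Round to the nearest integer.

A = (K − N₀)/N₀ = (29800 − 1910)/1910 = 14.602.
N(t) = K/(1 + A·e^(−rt)) = 29800/(1 + 14.602×e^(−0.157×6)).
e^(−0.942) = 0.38985; denominator = 1 + 14.602×0.38985 = 6.6926.
N = 29800/6.6926 = 4452.69.

4453 fish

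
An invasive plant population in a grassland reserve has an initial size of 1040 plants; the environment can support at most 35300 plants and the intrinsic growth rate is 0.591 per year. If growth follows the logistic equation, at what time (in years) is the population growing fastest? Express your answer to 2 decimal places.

Logistic growth is fastest at N = K/2 = 17650.
A = (K − N₀)/N₀ = 32.942. Set K/(1 + A·e^(−rt)) = K/2 → A·e^(−rt) = 1.
e^(−0.591t) = 1/32.942 = 0.0303561, so t = ln(32.942)/0.591 = 3.4948/0.591 = 5.9133.

5.91 years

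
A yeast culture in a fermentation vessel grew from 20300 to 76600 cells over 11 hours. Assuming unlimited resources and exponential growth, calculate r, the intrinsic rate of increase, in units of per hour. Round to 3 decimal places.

From N(t) = N₀·e^(rt): e^(r·11) = 76600/20300 = 3.7734.
r·11 = ln(3.7734) = 1.328, so r = 1.328/11 = 0.12073.

0.121 per hour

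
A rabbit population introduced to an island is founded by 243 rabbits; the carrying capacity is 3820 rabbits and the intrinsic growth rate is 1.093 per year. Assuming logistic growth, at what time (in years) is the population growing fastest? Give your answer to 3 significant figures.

2.46 years

Logistic growth is fastest at N = K/2 = 1910.
A = (K − N₀)/N₀ = 14.72. Set K/(1 + A·e^(−rt)) = K/2 → A·e^(−rt) = 1.
e^(−1.093t) = 1/14.72 = 0.067934, so t = ln(14.72)/1.093 = 2.6892/1.093 = 2.4604.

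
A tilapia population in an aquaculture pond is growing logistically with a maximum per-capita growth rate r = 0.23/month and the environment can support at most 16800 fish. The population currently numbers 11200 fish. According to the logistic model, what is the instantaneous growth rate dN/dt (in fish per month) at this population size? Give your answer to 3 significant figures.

859 fish per month

dN/dt = rN(1 − N/K) = 0.23 × 11200 × (1 − 11200/16800).
1 − 11200/16800 = 0.33333; dN/dt = 0.23 × 11200 × 0.33333 = 858.67.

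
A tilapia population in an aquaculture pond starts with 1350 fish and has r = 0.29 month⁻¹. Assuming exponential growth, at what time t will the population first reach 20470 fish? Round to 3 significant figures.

9.38 months

Set N₀·e^(rt) = 20470: e^(0.29·t) = 20470/1350 = 15.163.
0.29·t = ln(15.163) = 2.7189, so t = 2.7189/0.29 = 9.3754.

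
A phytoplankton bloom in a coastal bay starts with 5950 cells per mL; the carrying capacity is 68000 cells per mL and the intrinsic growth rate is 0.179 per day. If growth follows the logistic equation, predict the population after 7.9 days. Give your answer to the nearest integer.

19233 cells per mL

A = (K − N₀)/N₀ = (68000 − 5950)/5950 = 10.429.
N(t) = K/(1 + A·e^(−rt)) = 68000/(1 + 10.429×e^(−0.179×7.9)).
e^(−1.414) = 0.24314; denominator = 1 + 10.429×0.24314 = 3.5356.
N = 68000/3.5356 = 19232.7.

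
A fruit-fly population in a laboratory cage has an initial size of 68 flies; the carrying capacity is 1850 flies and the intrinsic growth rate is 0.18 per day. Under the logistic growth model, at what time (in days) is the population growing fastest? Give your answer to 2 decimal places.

18.14 days

Logistic growth is fastest at N = K/2 = 925.
A = (K − N₀)/N₀ = 26.206. Set K/(1 + A·e^(−rt)) = K/2 → A·e^(−rt) = 1.
e^(−0.18t) = 1/26.206 = 0.0381594, so t = ln(26.206)/0.18 = 3.266/0.18 = 18.144.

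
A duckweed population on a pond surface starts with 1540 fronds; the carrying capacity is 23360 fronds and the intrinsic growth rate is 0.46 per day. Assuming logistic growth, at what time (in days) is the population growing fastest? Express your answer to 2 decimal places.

Logistic growth is fastest at N = K/2 = 11680.
A = (K − N₀)/N₀ = 14.169. Set K/(1 + A·e^(−rt)) = K/2 → A·e^(−rt) = 1.
e^(−0.46t) = 1/14.169 = 0.0705775, so t = ln(14.169)/0.46 = 2.651/0.46 = 5.7631.

5.76 days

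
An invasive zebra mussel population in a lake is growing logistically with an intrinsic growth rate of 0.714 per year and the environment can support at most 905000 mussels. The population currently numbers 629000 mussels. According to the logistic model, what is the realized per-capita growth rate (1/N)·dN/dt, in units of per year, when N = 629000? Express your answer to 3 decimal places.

0.218 per year

(1/N)·dN/dt = r(1 − N/K) = 0.714 × (1 − 629000/905000).
= 0.714 × 0.30497 = 0.21775.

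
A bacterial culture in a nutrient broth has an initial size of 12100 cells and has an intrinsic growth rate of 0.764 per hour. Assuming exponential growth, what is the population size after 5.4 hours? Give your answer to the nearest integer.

N(t) = N₀·e^(rt) = 12100 × e^(0.764×5.4) = 12100 × e^4.126.
e^4.126 ≈ 61.905, so N ≈ 12100 × 61.905 = 749050.

749050 cells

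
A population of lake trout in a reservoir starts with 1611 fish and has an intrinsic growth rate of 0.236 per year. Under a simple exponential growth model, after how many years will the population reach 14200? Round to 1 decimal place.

9.2 years

Set N₀·e^(rt) = 14200: e^(0.236·t) = 14200/1611 = 8.8144.
0.236·t = ln(8.8144) = 2.1764, so t = 2.1764/0.236 = 9.222.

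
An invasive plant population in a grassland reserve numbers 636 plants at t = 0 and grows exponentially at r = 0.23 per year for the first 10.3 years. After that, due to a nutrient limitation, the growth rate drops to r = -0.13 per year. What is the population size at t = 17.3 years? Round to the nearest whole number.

2736 plants

Phase 1: N(10.3) = 636·e^(0.23×10.3) = 636·e^2.369 = 6796.74.
Phase 2 runs for 17.3 − 10.3 = 7 years at r = -0.13.
N(17.3) = 6796.74·e^(-0.13×7) = 6796.74·e^-0.91 = 2735.85.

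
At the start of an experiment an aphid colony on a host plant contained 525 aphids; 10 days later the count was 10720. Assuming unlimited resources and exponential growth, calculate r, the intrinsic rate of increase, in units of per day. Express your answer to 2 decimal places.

0.30 per day

From N(t) = N₀·e^(rt): e^(r·10) = 10720/525 = 20.419.
r·10 = ln(20.419) = 3.0165, so r = 3.0165/10 = 0.30165.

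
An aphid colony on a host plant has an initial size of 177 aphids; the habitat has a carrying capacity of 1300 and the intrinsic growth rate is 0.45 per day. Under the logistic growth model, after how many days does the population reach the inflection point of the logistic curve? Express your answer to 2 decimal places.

Logistic growth is fastest at N = K/2 = 650.
A = (K − N₀)/N₀ = 6.3446. Set K/(1 + A·e^(−rt)) = K/2 → A·e^(−rt) = 1.
e^(−0.45t) = 1/6.3446 = 0.157614, so t = ln(6.3446)/0.45 = 1.8476/0.45 = 4.1058.

4.11 days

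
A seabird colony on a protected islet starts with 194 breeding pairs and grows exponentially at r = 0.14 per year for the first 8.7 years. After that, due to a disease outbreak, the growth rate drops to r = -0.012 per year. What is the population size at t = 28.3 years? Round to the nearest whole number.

Phase 1: N(8.7) = 194·e^(0.14×8.7) = 194·e^1.218 = 655.802.
Phase 2 runs for 28.3 − 8.7 = 19.6 years at r = -0.012.
N(28.3) = 655.802·e^(-0.012×19.6) = 655.802·e^-0.2352 = 518.354.

518 breeding pairs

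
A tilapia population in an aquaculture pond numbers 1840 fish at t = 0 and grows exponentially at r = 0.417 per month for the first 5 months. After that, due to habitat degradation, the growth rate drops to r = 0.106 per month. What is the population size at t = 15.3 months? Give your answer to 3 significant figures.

44100 fish

Phase 1: N(5) = 1840·e^(0.417×5) = 1840·e^2.085 = 14802.
Phase 2 runs for 15.3 − 5 = 10.3 months at r = 0.106.
N(15.3) = 14802·e^(0.106×10.3) = 14802·e^1.092 = 44104.7.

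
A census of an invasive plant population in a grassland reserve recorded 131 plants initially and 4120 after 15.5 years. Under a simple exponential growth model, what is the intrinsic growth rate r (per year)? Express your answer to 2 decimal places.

From N(t) = N₀·e^(rt): e^(r·15.5) = 4120/131 = 31.45.
r·15.5 = ln(31.45) = 3.4484, so r = 3.4484/15.5 = 0.22248.

0.22 per year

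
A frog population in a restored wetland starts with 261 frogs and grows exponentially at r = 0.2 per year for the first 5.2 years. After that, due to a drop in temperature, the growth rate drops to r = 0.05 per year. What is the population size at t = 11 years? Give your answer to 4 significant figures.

Phase 1: N(5.2) = 261·e^(0.2×5.2) = 261·e^1.04 = 738.426.
Phase 2 runs for 11 − 5.2 = 5.8 years at r = 0.05.
N(11) = 738.426·e^(0.05×5.8) = 738.426·e^0.29 = 986.852.

986.9 frogs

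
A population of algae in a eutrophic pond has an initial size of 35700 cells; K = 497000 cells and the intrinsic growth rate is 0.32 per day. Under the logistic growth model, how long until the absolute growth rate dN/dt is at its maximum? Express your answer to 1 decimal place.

Logistic growth is fastest at N = K/2 = 248500.
A = (K − N₀)/N₀ = 12.922. Set K/(1 + A·e^(−rt)) = K/2 → A·e^(−rt) = 1.
e^(−0.32t) = 1/12.922 = 0.07739, so t = ln(12.922)/0.32 = 2.5589/0.32 = 7.9966.

8.0 days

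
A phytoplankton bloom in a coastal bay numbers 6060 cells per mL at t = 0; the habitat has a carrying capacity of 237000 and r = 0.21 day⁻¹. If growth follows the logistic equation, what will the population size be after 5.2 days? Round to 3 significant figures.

A = (K − N₀)/N₀ = (237000 − 6060)/6060 = 38.109.
N(t) = K/(1 + A·e^(−rt)) = 237000/(1 + 38.109×e^(−0.21×5.2)).
e^(−1.092) = 0.33554; denominator = 1 + 38.109×0.33554 = 13.787.
N = 237000/13.787 = 17189.8.

17200 cells per mL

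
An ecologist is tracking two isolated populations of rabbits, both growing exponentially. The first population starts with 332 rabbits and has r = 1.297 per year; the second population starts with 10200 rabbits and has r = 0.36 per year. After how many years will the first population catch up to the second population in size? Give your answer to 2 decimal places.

Set 332·e^(1.297t) = 10200·e^(0.36t).
e^((1.297 − 0.36)t) = 10200/332 → e^(0.937·t) = 30.723.
0.937·t = ln(30.723) = 3.425, so t = 3.425/0.937 = 3.6553.

3.66 years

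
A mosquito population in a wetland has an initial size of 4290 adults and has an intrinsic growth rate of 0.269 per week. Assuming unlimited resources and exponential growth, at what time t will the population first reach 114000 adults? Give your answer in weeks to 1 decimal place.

Set N₀·e^(rt) = 114000: e^(0.269·t) = 114000/4290 = 26.573.
0.269·t = ln(26.573) = 3.2799, so t = 3.2799/0.269 = 12.193.

12.2 weeks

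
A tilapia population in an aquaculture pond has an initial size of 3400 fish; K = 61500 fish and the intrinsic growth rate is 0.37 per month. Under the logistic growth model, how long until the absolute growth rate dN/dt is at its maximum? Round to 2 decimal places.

7.67 months

Logistic growth is fastest at N = K/2 = 30750.
A = (K − N₀)/N₀ = 17.088. Set K/(1 + A·e^(−rt)) = K/2 → A·e^(−rt) = 1.
e^(−0.37t) = 1/17.088 = 0.0585198, so t = ln(17.088)/0.37 = 2.8384/0.37 = 7.6713.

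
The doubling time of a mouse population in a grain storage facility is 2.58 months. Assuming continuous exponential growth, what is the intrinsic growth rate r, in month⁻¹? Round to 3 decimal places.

0.269 per month

r = ln(2)/t_d = 0.6931/2.58 = 0.26866.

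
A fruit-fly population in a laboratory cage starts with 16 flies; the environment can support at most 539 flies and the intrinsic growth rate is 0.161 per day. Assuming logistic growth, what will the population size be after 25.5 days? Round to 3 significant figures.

A = (K − N₀)/N₀ = (539 − 16)/16 = 32.688.
N(t) = K/(1 + A·e^(−rt)) = 539/(1 + 32.688×e^(−0.161×25.5)).
e^(−4.106) = 0.016482; denominator = 1 + 32.688×0.016482 = 1.5387.
N = 539/1.5387 = 350.285.

350 flies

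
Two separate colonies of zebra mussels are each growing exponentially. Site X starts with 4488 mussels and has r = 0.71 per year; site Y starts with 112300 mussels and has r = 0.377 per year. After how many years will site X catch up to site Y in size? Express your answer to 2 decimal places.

Set 4488·e^(0.71t) = 112300·e^(0.377t).
e^((0.71 − 0.377)t) = 112300/4488 → e^(0.333·t) = 25.022.
0.333·t = ln(25.022) = 3.2198, so t = 3.2198/0.333 = 9.669.

9.67 years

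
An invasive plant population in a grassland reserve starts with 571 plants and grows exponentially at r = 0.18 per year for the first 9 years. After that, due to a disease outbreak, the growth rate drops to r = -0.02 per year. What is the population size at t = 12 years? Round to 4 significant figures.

Phase 1: N(9) = 571·e^(0.18×9) = 571·e^1.62 = 2885.31.
Phase 2 runs for 12 − 9 = 3 years at r = -0.02.
N(12) = 2885.31·e^(-0.02×3) = 2885.31·e^-0.06 = 2717.29.

2717 plants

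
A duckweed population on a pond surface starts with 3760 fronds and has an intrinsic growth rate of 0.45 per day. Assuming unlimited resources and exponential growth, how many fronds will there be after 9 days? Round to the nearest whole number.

215814 fronds

N(t) = N₀·e^(rt) = 3760 × e^(0.45×9) = 3760 × e^4.05.
e^4.05 ≈ 57.397, so N ≈ 3760 × 57.397 = 215814.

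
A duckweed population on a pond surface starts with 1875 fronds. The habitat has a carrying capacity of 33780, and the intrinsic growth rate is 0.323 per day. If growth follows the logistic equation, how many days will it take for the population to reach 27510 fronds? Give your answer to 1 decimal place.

A = (K − N₀)/N₀ = (33780 − 1875)/1875 = 17.016.
Solve 33780/(1 + 17.016·e^(−0.323t)) = 27510: 1 + 17.016·e^(−0.323t) = 1.2279, so e^(−0.323t) = 0.0133943.
−0.323·t = ln(0.0133943) = -4.3129, so t = 4.3129/0.323 = 13.353.

13.4 days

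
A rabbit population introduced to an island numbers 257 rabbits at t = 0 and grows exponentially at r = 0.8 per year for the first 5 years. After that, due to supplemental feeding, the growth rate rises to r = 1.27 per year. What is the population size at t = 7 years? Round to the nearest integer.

Phase 1: N(5) = 257·e^(0.8×5) = 257·e^4 = 14031.7.
Phase 2 runs for 7 − 5 = 2 years at r = 1.27.
N(7) = 14031.7·e^(1.27×2) = 14031.7·e^2.54 = 177918.

177918 rabbits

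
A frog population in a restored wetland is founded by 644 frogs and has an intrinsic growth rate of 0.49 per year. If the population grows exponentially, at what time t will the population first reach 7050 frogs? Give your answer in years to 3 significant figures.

Set N₀·e^(rt) = 7050: e^(0.49·t) = 7050/644 = 10.947.
0.49·t = ln(10.947) = 2.3931, so t = 2.3931/0.49 = 4.8838.

4.88 years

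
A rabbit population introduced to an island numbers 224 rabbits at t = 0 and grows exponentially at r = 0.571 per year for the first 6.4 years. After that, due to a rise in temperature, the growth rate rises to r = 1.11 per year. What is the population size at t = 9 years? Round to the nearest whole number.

Phase 1: N(6.4) = 224·e^(0.571×6.4) = 224·e^3.654 = 8656.33.
Phase 2 runs for 9 − 6.4 = 2.6 years at r = 1.11.
N(9) = 8656.33·e^(1.11×2.6) = 8656.33·e^2.886 = 155134.

155134 rabbits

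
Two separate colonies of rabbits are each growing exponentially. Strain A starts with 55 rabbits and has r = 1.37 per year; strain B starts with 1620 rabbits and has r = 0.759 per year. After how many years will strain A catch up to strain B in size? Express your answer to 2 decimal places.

5.54 years

Set 55·e^(1.37t) = 1620·e^(0.759t).
e^((1.37 − 0.759)t) = 1620/55 → e^(0.611·t) = 29.455.
0.611·t = ln(29.455) = 3.3828, so t = 3.3828/0.611 = 5.5366.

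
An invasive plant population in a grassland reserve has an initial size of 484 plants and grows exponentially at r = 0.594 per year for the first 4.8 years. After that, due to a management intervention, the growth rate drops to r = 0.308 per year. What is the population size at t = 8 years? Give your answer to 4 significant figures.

Phase 1: N(4.8) = 484·e^(0.594×4.8) = 484·e^2.851 = 8377.33.
Phase 2 runs for 8 − 4.8 = 3.2 years at r = 0.308.
N(8) = 8377.33·e^(0.308×3.2) = 8377.33·e^0.9856 = 22446.4.

22450 plants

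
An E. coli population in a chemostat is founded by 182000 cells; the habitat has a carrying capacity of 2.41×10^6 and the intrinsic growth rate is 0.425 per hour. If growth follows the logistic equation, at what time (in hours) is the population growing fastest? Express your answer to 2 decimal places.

Logistic growth is fastest at N = K/2 = 1.205×10^6.
A = (K − N₀)/N₀ = 12.242. Set K/(1 + A·e^(−rt)) = K/2 → A·e^(−rt) = 1.
e^(−0.425t) = 1/12.242 = 0.0816876, so t = ln(12.242)/0.425 = 2.5049/0.425 = 5.8938.

5.89 hours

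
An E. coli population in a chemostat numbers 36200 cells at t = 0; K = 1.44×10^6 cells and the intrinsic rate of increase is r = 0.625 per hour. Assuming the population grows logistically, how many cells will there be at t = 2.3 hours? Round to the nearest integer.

141027 cells

A = (K − N₀)/N₀ = (1.44×10^6 − 36200)/36200 = 38.779.
N(t) = K/(1 + A·e^(−rt)) = 1.44×10^6/(1 + 38.779×e^(−0.625×2.3)).
e^(−1.438) = 0.23752; denominator = 1 + 38.779×0.23752 = 10.211.
N = 1.44×10^6/10.211 = 141027.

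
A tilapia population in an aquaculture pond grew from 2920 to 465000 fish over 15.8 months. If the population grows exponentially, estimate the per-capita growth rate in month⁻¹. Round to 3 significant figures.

From N(t) = N₀·e^(rt): e^(r·15.8) = 465000/2920 = 159.25.
r·15.8 = ln(159.25) = 5.0705, so r = 5.0705/15.8 = 0.32091.

0.321 per month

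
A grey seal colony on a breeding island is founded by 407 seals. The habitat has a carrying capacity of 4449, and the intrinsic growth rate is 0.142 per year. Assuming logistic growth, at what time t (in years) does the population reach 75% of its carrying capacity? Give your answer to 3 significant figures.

A = (K − N₀)/N₀ = (4449 − 407)/407 = 9.9312.
Solve 4449/(1 + 9.9312·e^(−0.142t)) = 3336.75: 1 + 9.9312·e^(−0.142t) = 1.3333, so e^(−0.142t) = 0.0335642.
−0.142·t = ln(0.0335642) = -3.3943, so t = 3.3943/0.142 = 23.903.

23.9 years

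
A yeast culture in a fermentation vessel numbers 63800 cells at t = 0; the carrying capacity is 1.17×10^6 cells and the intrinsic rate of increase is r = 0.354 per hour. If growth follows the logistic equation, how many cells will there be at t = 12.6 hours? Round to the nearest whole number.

974680 cells

A = (K − N₀)/N₀ = (1.17×10^6 − 63800)/63800 = 17.339.
N(t) = K/(1 + A·e^(−rt)) = 1.17×10^6/(1 + 17.339×e^(−0.354×12.6)).
e^(−4.46) = 0.011558; denominator = 1 + 17.339×0.011558 = 1.2004.
N = 1.17×10^6/1.2004 = 974680.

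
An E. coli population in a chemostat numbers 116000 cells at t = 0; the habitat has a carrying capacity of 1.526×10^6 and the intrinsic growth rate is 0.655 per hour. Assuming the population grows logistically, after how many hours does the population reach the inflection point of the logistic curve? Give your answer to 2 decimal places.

Logistic growth is fastest at N = K/2 = 763000.
A = (K − N₀)/N₀ = 12.155. Set K/(1 + A·e^(−rt)) = K/2 → A·e^(−rt) = 1.
e^(−0.655t) = 1/12.155 = 0.0822695, so t = ln(12.155)/0.655 = 2.4978/0.655 = 3.8134.

3.81 hours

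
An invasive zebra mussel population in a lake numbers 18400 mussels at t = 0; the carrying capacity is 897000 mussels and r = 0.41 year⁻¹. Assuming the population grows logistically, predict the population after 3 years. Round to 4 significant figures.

59970 mussels

A = (K − N₀)/N₀ = (897000 − 18400)/18400 = 47.75.
N(t) = K/(1 + A·e^(−rt)) = 897000/(1 + 47.75×e^(−0.41×3)).
e^(−1.23) = 0.29229; denominator = 1 + 47.75×0.29229 = 14.957.
N = 897000/14.957 = 59972.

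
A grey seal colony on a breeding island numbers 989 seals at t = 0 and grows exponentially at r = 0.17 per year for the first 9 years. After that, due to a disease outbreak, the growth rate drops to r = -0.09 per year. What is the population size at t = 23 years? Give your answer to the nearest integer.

1296 seals

Phase 1: N(9) = 989·e^(0.17×9) = 989·e^1.53 = 4567.38.
Phase 2 runs for 23 − 9 = 14 years at r = -0.09.
N(23) = 4567.38·e^(-0.09×14) = 4567.38·e^-1.26 = 1295.55.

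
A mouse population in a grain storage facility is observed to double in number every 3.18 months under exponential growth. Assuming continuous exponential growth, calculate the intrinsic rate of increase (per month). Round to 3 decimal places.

0.218 per month

r = ln(2)/t_d = 0.6931/3.18 = 0.21797.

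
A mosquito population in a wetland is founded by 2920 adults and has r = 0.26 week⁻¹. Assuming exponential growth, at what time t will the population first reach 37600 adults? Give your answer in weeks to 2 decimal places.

9.83 weeks

Set N₀·e^(rt) = 37600: e^(0.26·t) = 37600/2920 = 12.877.
0.26·t = ln(12.877) = 2.5554, so t = 2.5554/0.26 = 9.8285.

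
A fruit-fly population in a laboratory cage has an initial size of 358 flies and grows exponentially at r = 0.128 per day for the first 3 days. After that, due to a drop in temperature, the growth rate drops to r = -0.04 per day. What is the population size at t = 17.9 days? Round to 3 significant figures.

Phase 1: N(3) = 358·e^(0.128×3) = 358·e^0.384 = 525.596.
Phase 2 runs for 17.9 − 3 = 14.9 days at r = -0.04.
N(17.9) = 525.596·e^(-0.04×14.9) = 525.596·e^-0.596 = 289.609.

290 flies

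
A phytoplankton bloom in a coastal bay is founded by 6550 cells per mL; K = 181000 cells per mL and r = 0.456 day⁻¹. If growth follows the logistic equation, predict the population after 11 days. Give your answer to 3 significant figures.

A = (K − N₀)/N₀ = (181000 − 6550)/6550 = 26.634.
N(t) = K/(1 + A·e^(−rt)) = 181000/(1 + 26.634×e^(−0.456×11)).
e^(−5.016) = 0.006631; denominator = 1 + 26.634×0.006631 = 1.1766.
N = 181000/1.1766 = 153832.

154000 cells per mL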